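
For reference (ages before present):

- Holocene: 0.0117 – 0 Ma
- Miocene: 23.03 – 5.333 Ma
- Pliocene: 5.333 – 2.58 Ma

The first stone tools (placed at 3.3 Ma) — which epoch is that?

3.3 Ma lies between 5.333 and 2.58 Ma, so it falls in the Pliocene.

Pliocene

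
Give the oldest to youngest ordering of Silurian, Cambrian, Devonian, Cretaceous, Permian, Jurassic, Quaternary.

Cambrian → Silurian → Devonian → Permian → Jurassic → Cretaceous → Quaternary

Group by era (each group listed oldest first) — Paleozoic: Cambrian, Silurian, Devonian, Permian; Mesozoic: Jurassic, Cretaceous; Cenozoic: Quaternary. The eras run Paleozoic → Mesozoic → Cenozoic. Concatenating the groups in that era order gives oldest to youngest directly.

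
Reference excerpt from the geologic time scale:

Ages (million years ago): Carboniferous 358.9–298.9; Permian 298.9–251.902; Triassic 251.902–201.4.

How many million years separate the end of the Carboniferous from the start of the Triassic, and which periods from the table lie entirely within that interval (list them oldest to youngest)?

End of Carboniferous = 298.9 Ma; start of Triassic = 251.902 Ma.
Gap = 298.9 − 251.902 = 46.998 Myr.
Periods wholly inside 298.9–251.902 Ma: Permian (298.9–251.902).

46.998 million years; Permian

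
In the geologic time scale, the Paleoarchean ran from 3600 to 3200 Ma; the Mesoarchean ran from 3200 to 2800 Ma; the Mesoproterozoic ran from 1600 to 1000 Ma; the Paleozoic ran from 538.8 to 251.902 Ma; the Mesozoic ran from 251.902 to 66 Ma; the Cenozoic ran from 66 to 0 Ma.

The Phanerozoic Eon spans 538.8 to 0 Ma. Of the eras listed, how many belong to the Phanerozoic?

3

Eras inside 538.8–0 Ma: Paleozoic, Mesozoic, Cenozoic — 3 in total.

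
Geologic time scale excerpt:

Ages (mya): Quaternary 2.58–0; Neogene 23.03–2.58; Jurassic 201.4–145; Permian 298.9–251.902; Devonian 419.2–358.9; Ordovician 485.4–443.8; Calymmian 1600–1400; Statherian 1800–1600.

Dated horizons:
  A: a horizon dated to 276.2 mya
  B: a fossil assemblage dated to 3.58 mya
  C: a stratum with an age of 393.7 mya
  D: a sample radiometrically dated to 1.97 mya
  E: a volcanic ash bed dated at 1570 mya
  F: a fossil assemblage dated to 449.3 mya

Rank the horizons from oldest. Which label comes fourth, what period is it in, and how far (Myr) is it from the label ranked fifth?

A, in the Permian; 272.62 million years to B

Sorted oldest-first by Ma: E (1570), F (449.3), C (393.7), A (276.2), B (3.58), D (1.97).
The fourth oldest is A at 276.2 Ma, which lies in 298.9–251.902 Ma: the Permian.
The fifth oldest is B at 3.58 Ma; separation = |276.2 − 3.58| = 272.62 Myr.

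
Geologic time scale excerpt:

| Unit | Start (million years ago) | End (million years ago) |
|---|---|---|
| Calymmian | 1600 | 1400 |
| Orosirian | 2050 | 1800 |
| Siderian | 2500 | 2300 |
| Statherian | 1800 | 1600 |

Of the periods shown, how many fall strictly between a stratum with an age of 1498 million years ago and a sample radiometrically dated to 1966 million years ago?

The older date is 1966 Ma and the younger is 1498 Ma.
Periods with start < 1966 and end > 1498 Ma: Statherian (1800–1600).
That is 1 complete period.

1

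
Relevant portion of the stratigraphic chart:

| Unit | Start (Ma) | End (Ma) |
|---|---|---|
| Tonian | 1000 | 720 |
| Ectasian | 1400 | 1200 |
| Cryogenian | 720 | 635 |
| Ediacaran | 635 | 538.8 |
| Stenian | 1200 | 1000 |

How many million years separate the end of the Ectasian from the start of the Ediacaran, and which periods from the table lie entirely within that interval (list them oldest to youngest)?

End of Ectasian = 1200 Ma; start of Ediacaran = 635 Ma.
Gap = 1200 − 635 = 565 Myr.
Periods wholly inside 1200–635 Ma: Stenian (1200–1000), Tonian (1000–720), Cryogenian (720–635).

565 million years; Stenian, Tonian, Cryogenian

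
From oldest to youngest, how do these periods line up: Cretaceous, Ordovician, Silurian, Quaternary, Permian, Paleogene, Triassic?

Ordovician → Silurian → Permian → Triassic → Cretaceous → Paleogene → Quaternary

Era membership (oldest first within each) — Paleozoic: Ordovician, Silurian, Permian; Mesozoic: Triassic, Cretaceous; Cenozoic: Paleogene, Quaternary. Paleozoic precedes Mesozoic, which precedes Cenozoic. Concatenating the groups in that era order gives oldest to youngest directly.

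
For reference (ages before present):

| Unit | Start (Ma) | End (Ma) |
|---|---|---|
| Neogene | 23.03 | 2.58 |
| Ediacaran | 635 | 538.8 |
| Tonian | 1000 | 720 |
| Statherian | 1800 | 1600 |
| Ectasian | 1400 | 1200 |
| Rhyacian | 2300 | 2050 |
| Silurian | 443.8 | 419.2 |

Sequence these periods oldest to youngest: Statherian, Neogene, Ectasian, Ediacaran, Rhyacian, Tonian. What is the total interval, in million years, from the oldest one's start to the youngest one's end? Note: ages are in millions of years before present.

From the excerpt: Statherian 1800–1600; Neogene 23.03–2.58; Ectasian 1400–1200; Ediacaran 635–538.8; Rhyacian 2300–2050; Tonian 1000–720 (Ma).
Larger Ma is earlier, so the oldest is Rhyacian and the youngest is Neogene; oldest to youngest: Rhyacian, Statherian, Ectasian, Tonian, Ediacaran, Neogene.
Oldest start 2300 minus youngest end 2.58 gives 2297.42 Myr overall.

Rhyacian, Statherian, Ectasian, Tonian, Ediacaran, Neogene; total span 2297.42 Myr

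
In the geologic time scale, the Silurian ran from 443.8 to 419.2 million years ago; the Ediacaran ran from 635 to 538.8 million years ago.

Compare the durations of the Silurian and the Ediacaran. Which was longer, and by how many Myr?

Silurian: 443.8 − 419.2 = 24.6 Myr.
Ediacaran: 635 − 538.8 = 96.2 Myr.
Difference: 96.2 − 24.6 = 71.6 Myr, so the Ediacaran was longer.

Ediacaran, by 71.6 million years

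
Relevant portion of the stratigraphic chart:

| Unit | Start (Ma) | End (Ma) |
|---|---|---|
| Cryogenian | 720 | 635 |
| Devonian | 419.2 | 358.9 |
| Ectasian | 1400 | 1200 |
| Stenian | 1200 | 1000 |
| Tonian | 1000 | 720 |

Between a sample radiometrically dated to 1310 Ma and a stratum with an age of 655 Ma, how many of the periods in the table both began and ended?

2

1310 Ma sits inside the Ectasian (1400–1200) and 655 Ma inside the Cryogenian (720–635); neither of those is wholly between the two dates.
The listed periods lying completely between them are Stenian, Tonian — 2 in all.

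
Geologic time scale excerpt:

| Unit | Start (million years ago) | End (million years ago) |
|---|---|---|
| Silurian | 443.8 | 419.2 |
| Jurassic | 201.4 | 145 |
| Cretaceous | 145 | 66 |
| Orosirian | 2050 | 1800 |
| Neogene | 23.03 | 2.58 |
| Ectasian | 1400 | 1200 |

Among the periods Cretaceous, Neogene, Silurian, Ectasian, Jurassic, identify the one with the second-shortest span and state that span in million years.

Silurian, 24.6 million years

Start − end for each: Cretaceous 145 − 66 = 79; Neogene 23.03 − 2.58 = 20.45; Silurian 443.8 − 419.2 = 24.6; Ectasian 1400 − 1200 = 200; Jurassic 201.4 − 145 = 56.4.
Ranking these from shortest: Neogene < Silurian < Jurassic < Cretaceous < Ectasian.
Position 2 in that ranking is Silurian, which lasted 24.6 Myr.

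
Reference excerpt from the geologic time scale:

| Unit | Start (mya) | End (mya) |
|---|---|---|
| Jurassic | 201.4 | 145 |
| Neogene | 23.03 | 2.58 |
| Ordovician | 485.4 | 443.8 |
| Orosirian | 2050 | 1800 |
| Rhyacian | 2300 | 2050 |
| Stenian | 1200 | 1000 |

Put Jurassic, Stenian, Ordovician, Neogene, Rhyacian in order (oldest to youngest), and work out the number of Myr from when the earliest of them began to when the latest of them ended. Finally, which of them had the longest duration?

Rhyacian, Stenian, Ordovician, Jurassic, Neogene; total span 2297.42 Myr; longest is Rhyacian

Start ages (Ma): Rhyacian 2300, Stenian 1200, Ordovician 485.4, Jurassic 201.4, Neogene 23.03.
Ordered oldest to youngest: Rhyacian, Stenian, Ordovician, Jurassic, Neogene.
Span = 2300 − 2.58 = 2297.42 Myr.
Durations: Stenian 200, Rhyacian 250, Jurassic 56.4, Ordovician 41.6, Neogene 20.45 → longest is Rhyacian (250 Myr).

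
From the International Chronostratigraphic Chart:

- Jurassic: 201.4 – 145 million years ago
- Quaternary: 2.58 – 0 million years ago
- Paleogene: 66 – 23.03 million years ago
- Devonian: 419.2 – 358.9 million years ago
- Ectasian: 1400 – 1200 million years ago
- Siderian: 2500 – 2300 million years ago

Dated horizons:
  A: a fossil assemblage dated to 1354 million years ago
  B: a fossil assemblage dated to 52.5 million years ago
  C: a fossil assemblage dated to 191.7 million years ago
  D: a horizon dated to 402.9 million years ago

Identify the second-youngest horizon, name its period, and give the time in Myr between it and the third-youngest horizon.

Sorted youngest-first by Ma: B (52.5), C (191.7), D (402.9), A (1354).
The second youngest is C at 191.7 Ma, which lies in 201.4–145 Ma: the Jurassic.
The third youngest is D at 402.9 Ma; separation = |191.7 − 402.9| = 211.2 Myr.

C, in the Jurassic; 211.2 million years to D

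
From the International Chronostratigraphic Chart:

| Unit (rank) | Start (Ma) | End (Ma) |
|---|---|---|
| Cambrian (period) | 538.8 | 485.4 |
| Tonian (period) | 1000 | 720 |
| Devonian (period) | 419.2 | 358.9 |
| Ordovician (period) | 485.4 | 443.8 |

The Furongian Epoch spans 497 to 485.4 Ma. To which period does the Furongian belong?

Cambrian

The Furongian (497–485.4 Ma) lies entirely within 538.8–485.4 Ma, the Cambrian Period.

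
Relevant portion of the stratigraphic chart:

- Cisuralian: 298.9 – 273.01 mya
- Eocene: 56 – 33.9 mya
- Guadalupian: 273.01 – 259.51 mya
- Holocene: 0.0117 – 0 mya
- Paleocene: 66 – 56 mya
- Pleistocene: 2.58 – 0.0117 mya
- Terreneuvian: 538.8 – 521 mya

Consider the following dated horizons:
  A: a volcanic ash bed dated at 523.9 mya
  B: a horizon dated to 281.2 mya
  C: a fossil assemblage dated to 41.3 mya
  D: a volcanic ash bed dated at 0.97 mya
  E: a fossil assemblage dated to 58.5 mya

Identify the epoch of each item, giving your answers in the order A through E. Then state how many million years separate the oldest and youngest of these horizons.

A — Terreneuvian; B — Cisuralian; C — Eocene; D — Pleistocene; E — Paleocene; span 522.93 million years

Match each age against the start–end ranges in the excerpt: A = 523.9 Ma → Terreneuvian (538.8–521); B = 281.2 Ma → Cisuralian (298.9–273.01); C = 41.3 Ma → Eocene (56–33.9); D = 0.97 Ma → Pleistocene (2.58–0.0117); E = 58.5 Ma → Paleocene (66–56).
The largest age is 523.9 Ma and the smallest is 0.97 Ma; their difference is 522.93 Myr.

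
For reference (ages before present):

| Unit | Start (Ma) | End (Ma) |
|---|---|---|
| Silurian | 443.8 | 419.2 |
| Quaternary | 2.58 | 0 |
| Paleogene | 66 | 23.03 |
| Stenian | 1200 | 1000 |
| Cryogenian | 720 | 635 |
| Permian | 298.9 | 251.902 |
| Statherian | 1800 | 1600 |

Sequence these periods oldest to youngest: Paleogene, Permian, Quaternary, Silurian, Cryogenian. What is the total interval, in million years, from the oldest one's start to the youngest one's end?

Cryogenian, Silurian, Permian, Paleogene, Quaternary; total span 720 Myr

From the excerpt: Paleogene 66–23.03; Permian 298.9–251.902; Quaternary 2.58–0; Silurian 443.8–419.2; Cryogenian 720–635 (Ma).
Larger Ma is earlier, so the oldest is Cryogenian and the youngest is Quaternary; oldest to youngest: Cryogenian, Silurian, Permian, Paleogene, Quaternary.
Oldest start 720 minus youngest end 0 gives 720 Myr overall.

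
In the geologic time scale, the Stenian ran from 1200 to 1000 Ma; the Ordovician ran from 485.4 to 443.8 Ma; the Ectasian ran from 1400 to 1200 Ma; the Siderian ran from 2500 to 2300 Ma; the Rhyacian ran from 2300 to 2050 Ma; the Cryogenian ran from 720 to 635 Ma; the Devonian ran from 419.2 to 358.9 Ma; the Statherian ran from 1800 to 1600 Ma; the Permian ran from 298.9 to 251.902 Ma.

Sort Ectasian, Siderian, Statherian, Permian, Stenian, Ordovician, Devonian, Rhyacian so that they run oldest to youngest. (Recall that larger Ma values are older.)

Read off each span (Ma): Ectasian 1400–1200; Siderian 2500–2300; Statherian 1800–1600; Permian 298.9–251.902; Stenian 1200–1000; Ordovician 485.4–443.8; Devonian 419.2–358.9; Rhyacian 2300–2050.
Larger Ma is older, so oldest→youngest is Siderian, Rhyacian, Statherian, Ectasian, Stenian, Ordovician, Devonian, Permian.

Siderian, Rhyacian, Statherian, Ectasian, Stenian, Ordovician, Devonian, Permian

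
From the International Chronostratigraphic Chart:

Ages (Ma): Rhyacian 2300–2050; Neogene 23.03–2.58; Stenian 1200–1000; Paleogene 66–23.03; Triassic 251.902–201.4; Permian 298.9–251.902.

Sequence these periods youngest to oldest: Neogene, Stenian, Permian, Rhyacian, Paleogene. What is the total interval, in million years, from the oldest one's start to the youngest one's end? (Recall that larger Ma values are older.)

Neogene → Paleogene → Permian → Stenian → Rhyacian; total span 2297.42 Myr

Start ages (Ma): Rhyacian 2300, Stenian 1200, Permian 298.9, Paleogene 66, Neogene 23.03.
Ordered youngest to oldest: Neogene, Paleogene, Permian, Stenian, Rhyacian.
Span = 2300 − 2.58 = 2297.42 Myr.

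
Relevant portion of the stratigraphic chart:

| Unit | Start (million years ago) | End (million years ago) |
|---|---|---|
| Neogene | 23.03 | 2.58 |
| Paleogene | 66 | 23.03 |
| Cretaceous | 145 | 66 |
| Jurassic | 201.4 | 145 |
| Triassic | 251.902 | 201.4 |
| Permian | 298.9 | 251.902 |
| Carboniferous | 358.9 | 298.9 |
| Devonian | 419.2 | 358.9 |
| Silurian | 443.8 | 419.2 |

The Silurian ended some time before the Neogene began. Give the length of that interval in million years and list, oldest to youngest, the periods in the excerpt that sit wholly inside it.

End of Silurian = 419.2 Ma; start of Neogene = 23.03 Ma.
Gap = 419.2 − 23.03 = 396.17 Myr.
Periods wholly inside 419.2–23.03 Ma: Devonian (419.2–358.9), Carboniferous (358.9–298.9), Permian (298.9–251.902), Triassic (251.902–201.4), Jurassic (201.4–145), Cretaceous (145–66), Paleogene (66–23.03).

396.17 million years; Devonian, Carboniferous, Permian, Triassic, Jurassic, Cretaceous, Paleogene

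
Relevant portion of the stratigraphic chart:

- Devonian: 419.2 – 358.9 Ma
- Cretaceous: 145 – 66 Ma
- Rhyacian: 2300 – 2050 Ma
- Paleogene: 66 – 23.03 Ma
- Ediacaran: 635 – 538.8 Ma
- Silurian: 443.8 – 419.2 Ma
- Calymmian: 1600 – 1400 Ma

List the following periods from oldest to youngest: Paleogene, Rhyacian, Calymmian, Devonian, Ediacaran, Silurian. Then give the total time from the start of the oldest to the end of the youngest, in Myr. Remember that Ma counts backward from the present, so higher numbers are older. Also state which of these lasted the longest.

Start ages (Ma): Rhyacian 2300, Calymmian 1600, Ediacaran 635, Silurian 443.8, Devonian 419.2, Paleogene 66.
Ordered oldest to youngest: Rhyacian, Calymmian, Ediacaran, Silurian, Devonian, Paleogene.
Span = 2300 − 23.03 = 2276.97 Myr.
Durations: Devonian 60.3, Rhyacian 250, Silurian 24.6, Calymmian 200, Ediacaran 96.2, Paleogene 42.97 → longest is Rhyacian (250 Myr).

Rhyacian → Calymmian → Ediacaran → Silurian → Devonian → Paleogene; total span 2276.97 Myr; longest is Rhyacian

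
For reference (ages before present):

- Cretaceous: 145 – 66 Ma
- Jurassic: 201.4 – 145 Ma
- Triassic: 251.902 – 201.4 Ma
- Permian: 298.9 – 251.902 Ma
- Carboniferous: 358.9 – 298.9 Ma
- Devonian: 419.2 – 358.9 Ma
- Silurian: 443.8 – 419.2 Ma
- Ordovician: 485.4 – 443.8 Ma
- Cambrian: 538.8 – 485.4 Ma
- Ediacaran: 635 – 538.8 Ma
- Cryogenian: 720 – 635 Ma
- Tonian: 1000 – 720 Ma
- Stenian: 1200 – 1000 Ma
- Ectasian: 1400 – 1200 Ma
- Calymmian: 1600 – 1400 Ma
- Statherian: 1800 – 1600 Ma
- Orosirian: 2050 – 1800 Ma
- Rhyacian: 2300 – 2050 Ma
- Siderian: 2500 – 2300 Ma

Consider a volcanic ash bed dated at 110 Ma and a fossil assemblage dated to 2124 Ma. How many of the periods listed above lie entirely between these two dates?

16

2124 Ma sits inside the Rhyacian (2300–2050) and 110 Ma inside the Cretaceous (145–66); neither of those is wholly between the two dates.
The listed periods lying completely between them are Orosirian, Statherian, Calymmian, Ectasian, Stenian, Tonian, Cryogenian, Ediacaran, Cambrian, Ordovician, Silurian, Devonian, Carboniferous, Permian, Triassic, Jurassic — 16 in all.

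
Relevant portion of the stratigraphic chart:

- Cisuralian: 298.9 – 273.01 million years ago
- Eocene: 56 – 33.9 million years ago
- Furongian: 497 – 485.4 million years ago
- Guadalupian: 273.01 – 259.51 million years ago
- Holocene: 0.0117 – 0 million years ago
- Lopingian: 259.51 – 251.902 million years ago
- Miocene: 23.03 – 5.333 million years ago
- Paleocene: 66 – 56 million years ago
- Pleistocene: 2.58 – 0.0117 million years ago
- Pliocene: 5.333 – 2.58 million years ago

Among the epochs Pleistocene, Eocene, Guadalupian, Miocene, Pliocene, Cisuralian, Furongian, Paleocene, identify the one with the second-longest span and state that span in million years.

Eocene, 22.1 million years

Start − end for each: Pleistocene 2.58 − 0.0117 = 2.5683; Eocene 56 − 33.9 = 22.1; Guadalupian 273.01 − 259.51 = 13.5; Miocene 23.03 − 5.333 = 17.697; Pliocene 5.333 − 2.58 = 2.753; Cisuralian 298.9 − 273.01 = 25.89; Furongian 497 − 485.4 = 11.6; Paleocene 66 − 56 = 10.
Ranking these from longest: Cisuralian > Eocene > Miocene > Guadalupian > Furongian > Paleocene > Pliocene > Pleistocene.
Position 2 in that ranking is Eocene, which lasted 22.1 Myr.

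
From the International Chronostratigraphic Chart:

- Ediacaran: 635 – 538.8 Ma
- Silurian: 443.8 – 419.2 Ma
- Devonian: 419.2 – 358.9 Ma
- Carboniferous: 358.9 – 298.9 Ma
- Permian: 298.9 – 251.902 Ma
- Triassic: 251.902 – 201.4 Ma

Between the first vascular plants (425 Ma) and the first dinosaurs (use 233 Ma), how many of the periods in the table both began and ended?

The older date is 425 Ma and the younger is 233 Ma.
Periods with start < 425 and end > 233 Ma: Devonian (419.2–358.9), Carboniferous (358.9–298.9), Permian (298.9–251.902).
That is 3 complete periods.

3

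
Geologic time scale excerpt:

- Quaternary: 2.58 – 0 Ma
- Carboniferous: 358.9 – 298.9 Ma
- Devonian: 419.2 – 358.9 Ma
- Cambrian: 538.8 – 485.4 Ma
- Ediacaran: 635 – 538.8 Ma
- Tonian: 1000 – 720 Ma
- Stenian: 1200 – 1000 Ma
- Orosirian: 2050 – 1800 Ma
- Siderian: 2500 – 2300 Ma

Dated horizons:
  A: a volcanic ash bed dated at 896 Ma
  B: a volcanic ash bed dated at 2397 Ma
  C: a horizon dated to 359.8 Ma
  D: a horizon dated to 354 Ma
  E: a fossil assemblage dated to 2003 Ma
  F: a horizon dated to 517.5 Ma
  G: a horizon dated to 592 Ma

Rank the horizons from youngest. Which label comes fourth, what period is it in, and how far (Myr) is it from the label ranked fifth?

G, in the Ediacaran; 304 million years to A

Sorted youngest-first by Ma: D (354), C (359.8), F (517.5), G (592), A (896), E (2003), B (2397).
The fourth youngest is G at 592 Ma, which lies in 635–538.8 Ma: the Ediacaran.
The fifth youngest is A at 896 Ma; separation = |592 − 896| = 304 Myr.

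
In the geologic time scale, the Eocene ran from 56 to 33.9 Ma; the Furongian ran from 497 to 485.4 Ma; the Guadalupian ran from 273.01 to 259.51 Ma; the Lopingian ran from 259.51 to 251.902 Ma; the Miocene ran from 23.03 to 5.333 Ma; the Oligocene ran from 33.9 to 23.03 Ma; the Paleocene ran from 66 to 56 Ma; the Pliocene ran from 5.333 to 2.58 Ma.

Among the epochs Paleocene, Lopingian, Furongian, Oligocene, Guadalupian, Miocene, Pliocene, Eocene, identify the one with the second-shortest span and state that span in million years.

Durations: Paleocene 10; Lopingian 7.608; Furongian 11.6; Oligocene 10.87; Guadalupian 13.5; Miocene 17.697; Pliocene 2.753; Eocene 22.1 Myr.
Sorted shortest-first: Pliocene (2.753), Lopingian (7.608), Paleocene (10), Oligocene (10.87), Furongian (11.6), Guadalupian (13.5), Miocene (17.697), Eocene (22.1).
The second shortest is Lopingian at 7.608 Myr.

Lopingian, 7.608 million years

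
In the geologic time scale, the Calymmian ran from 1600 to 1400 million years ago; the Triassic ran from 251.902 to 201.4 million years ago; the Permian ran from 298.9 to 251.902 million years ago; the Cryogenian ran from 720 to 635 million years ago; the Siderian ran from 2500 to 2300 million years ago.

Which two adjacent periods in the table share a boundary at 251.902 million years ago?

The Permian ends at 251.902 million years ago and the Triassic begins at 251.902 million years ago, so they share that boundary.

Permian and Triassic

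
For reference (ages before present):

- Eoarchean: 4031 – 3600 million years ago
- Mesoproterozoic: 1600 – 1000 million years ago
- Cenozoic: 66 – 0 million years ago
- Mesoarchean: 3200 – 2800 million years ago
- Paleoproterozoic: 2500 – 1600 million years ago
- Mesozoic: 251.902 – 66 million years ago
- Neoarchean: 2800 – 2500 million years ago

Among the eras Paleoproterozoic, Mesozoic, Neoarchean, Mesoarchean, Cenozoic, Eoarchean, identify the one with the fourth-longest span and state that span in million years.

Durations: Paleoproterozoic 900; Mesozoic 185.902; Neoarchean 300; Mesoarchean 400; Cenozoic 66; Eoarchean 431 Myr.
Sorted longest-first: Paleoproterozoic (900), Eoarchean (431), Mesoarchean (400), Neoarchean (300), Mesozoic (185.902), Cenozoic (66).
The fourth longest is Neoarchean at 300 Myr.

Neoarchean, 300 million years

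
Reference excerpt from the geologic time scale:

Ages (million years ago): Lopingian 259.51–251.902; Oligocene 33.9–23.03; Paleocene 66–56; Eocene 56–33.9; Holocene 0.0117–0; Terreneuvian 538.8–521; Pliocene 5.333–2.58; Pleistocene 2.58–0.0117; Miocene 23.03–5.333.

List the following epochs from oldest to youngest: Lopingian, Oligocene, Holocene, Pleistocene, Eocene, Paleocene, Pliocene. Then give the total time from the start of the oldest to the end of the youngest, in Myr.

Start ages (Ma): Lopingian 259.51, Paleocene 66, Eocene 56, Oligocene 33.9, Pliocene 5.333, Pleistocene 2.58, Holocene 0.0117.
Ordered oldest to youngest: Lopingian, Paleocene, Eocene, Oligocene, Pliocene, Pleistocene, Holocene.
Span = 259.51 − 0 = 259.51 Myr.

Lopingian → Paleocene → Eocene → Oligocene → Pliocene → Pleistocene → Holocene; total span 259.51 Myr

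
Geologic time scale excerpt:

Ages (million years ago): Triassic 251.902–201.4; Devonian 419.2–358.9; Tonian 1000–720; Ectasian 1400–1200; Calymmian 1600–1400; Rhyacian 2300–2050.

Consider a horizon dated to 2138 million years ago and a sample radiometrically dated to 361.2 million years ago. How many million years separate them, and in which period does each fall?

1776.8 million years apart; the first in the Rhyacian, the second in the Devonian

Elapsed time: 2138 − 361.2 = 1776.8 Myr.
2138 Ma lies within 2300–2050 Ma: Rhyacian.
361.2 Ma lies within 419.2–358.9 Ma: Devonian.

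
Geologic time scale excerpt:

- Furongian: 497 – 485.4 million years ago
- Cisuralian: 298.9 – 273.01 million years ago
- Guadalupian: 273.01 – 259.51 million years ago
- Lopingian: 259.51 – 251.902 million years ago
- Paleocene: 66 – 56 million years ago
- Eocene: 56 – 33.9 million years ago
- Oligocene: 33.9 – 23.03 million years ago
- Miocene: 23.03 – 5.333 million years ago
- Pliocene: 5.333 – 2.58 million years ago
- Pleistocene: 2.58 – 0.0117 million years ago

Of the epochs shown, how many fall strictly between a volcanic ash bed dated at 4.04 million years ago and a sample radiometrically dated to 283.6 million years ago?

283.6 Ma sits inside the Cisuralian (298.9–273.01) and 4.04 Ma inside the Pliocene (5.333–2.58); neither of those is wholly between the two dates.
The listed epochs lying completely between them are Guadalupian, Lopingian, Paleocene, Eocene, Oligocene, Miocene — 6 in all.

6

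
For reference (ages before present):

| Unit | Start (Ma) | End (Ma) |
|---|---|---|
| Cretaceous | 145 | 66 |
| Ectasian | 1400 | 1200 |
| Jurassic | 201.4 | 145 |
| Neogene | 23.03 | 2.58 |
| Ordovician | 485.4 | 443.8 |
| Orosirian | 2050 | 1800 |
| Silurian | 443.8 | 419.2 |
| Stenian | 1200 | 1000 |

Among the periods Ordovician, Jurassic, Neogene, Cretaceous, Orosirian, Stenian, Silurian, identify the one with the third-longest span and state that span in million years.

Start − end for each: Ordovician 485.4 − 443.8 = 41.6; Jurassic 201.4 − 145 = 56.4; Neogene 23.03 − 2.58 = 20.45; Cretaceous 145 − 66 = 79; Orosirian 2050 − 1800 = 250; Stenian 1200 − 1000 = 200; Silurian 443.8 − 419.2 = 24.6.
Ranking these from longest: Orosirian > Stenian > Cretaceous > Jurassic > Ordovician > Silurian > Neogene.
Position 3 in that ranking is Cretaceous, which lasted 79 Myr.

Cretaceous, 79 million years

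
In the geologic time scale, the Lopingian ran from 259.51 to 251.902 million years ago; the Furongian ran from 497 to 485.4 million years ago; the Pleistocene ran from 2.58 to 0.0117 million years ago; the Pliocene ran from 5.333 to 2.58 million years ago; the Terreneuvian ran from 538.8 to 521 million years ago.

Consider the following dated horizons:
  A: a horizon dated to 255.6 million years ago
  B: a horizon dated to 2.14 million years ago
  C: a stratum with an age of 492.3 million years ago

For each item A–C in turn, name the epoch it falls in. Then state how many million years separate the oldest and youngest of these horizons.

A — Lopingian; B — Pleistocene; C — Furongian; span 490.16 million years

Match each age against the start–end ranges in the excerpt: A = 255.6 Ma → Lopingian (259.51–251.902); B = 2.14 Ma → Pleistocene (2.58–0.0117); C = 492.3 Ma → Furongian (497–485.4).
The largest age is 492.3 Ma and the smallest is 2.14 Ma; their difference is 490.16 Myr.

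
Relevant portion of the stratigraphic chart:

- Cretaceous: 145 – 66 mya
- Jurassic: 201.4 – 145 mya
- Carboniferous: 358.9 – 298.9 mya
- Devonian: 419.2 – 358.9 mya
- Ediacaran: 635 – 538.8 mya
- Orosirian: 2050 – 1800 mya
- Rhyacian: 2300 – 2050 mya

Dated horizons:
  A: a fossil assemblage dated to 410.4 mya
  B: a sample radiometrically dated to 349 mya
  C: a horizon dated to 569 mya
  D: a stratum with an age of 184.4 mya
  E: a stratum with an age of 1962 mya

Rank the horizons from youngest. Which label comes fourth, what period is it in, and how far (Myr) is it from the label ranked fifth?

Smaller Ma means younger, so youngest first: D 184.4 < B 349 < A 410.4 < C 569 < E 1962.
Counting 4 along gives C (569 Ma); the excerpt puts that inside the Ediacaran, 635–538.8 Ma.
Next in line is E (1962 Ma), and 1962 − 569 = 1393 Myr.

C, in the Ediacaran; 1393 million years to E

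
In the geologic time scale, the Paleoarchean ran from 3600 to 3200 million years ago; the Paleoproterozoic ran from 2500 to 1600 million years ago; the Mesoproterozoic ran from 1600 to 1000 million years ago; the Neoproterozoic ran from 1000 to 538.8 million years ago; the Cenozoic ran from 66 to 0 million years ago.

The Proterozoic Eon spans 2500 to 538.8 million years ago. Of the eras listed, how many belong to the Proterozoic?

3

Eras inside 2500–538.8 Ma: Paleoproterozoic, Mesoproterozoic, Neoproterozoic — 3 in total.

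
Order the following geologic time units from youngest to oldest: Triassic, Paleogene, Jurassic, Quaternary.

Group by era (each group listed oldest first) — Mesozoic: Triassic, Jurassic; Cenozoic: Paleogene, Quaternary. The eras run Paleozoic → Mesozoic → Cenozoic. Concatenating the groups in that era order and then reversing gives youngest to oldest.

Quaternary → Paleogene → Jurassic → Triassic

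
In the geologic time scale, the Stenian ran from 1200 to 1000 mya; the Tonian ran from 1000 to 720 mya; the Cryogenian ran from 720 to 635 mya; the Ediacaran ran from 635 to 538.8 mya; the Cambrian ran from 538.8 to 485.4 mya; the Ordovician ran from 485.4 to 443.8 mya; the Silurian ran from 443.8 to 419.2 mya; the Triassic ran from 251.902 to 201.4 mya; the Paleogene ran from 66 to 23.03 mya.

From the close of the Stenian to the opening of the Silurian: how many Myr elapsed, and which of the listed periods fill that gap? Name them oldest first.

556.2 million years; Tonian, Cryogenian, Ediacaran, Cambrian, Ordovician

The Stenian closes at 1000 Ma and the Silurian opens at 443.8 Ma, so the interval is 1000 − 443.8 = 556.2 Myr.
A period fits inside if it starts at or after 1000 Ma and ends at or before 443.8 Ma; oldest first that gives Tonian, Cryogenian, Ediacaran, Cambrian, Ordovician.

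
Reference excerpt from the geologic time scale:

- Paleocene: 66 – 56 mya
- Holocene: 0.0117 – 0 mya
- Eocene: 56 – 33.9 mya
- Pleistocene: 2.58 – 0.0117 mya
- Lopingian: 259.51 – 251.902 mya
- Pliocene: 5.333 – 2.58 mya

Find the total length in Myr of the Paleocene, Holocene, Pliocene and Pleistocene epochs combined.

15.333 million years

Duration is start − end for each: (66 − 56) + (0.0117 − 0) + (5.333 − 2.58) + (2.58 − 0.0117).
That is 10 + 0.0117 + 2.753 + 2.5683, which totals 15.333 million years.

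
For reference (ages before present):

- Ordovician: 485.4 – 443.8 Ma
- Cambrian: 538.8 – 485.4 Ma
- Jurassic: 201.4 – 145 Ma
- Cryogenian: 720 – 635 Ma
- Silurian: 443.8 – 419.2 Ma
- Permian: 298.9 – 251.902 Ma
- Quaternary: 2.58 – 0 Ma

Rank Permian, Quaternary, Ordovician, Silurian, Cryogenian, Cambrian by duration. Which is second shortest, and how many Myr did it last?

Silurian, 24.6 million years

Start − end for each: Permian 298.9 − 251.902 = 46.998; Quaternary 2.58 − 0 = 2.58; Ordovician 485.4 − 443.8 = 41.6; Silurian 443.8 − 419.2 = 24.6; Cryogenian 720 − 635 = 85; Cambrian 538.8 − 485.4 = 53.4.
Ranking these from shortest: Quaternary < Silurian < Ordovician < Permian < Cambrian < Cryogenian.
Position 2 in that ranking is Silurian, which lasted 24.6 Myr.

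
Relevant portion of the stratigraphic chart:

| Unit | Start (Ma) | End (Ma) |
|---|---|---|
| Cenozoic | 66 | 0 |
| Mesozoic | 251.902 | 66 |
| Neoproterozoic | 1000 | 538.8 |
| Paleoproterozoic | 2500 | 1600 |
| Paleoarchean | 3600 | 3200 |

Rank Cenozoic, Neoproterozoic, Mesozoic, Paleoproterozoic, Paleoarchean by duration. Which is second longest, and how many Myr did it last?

Durations: Cenozoic 66; Neoproterozoic 461.2; Mesozoic 185.902; Paleoproterozoic 900; Paleoarchean 400 Myr.
Sorted longest-first: Paleoproterozoic (900), Neoproterozoic (461.2), Paleoarchean (400), Mesozoic (185.902), Cenozoic (66).
The second longest is Neoproterozoic at 461.2 Myr.

Neoproterozoic, 461.2 million years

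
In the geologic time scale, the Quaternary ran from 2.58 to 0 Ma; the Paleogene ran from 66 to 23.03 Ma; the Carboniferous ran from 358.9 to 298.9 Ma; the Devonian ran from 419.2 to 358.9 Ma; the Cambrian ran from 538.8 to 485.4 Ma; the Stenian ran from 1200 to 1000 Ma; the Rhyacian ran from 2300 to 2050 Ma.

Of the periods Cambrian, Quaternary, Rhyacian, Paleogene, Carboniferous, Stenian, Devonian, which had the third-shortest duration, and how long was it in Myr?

Durations: Cambrian 53.4; Quaternary 2.58; Rhyacian 250; Paleogene 42.97; Carboniferous 60; Stenian 200; Devonian 60.3 Myr.
Sorted shortest-first: Quaternary (2.58), Paleogene (42.97), Cambrian (53.4), Carboniferous (60), Devonian (60.3), Stenian (200), Rhyacian (250).
The third shortest is Cambrian at 53.4 Myr.

Cambrian, 53.4 million years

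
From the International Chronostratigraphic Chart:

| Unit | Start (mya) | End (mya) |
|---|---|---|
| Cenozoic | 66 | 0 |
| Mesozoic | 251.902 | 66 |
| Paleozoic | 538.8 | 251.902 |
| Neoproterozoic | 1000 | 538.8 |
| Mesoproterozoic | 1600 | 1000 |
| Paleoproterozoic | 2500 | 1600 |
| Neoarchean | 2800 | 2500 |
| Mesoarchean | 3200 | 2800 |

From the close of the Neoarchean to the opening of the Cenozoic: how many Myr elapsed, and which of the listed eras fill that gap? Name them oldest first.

End of Neoarchean = 2500 Ma; start of Cenozoic = 66 Ma.
Gap = 2500 − 66 = 2434 Myr.
Eras wholly inside 2500–66 Ma: Paleoproterozoic (2500–1600), Mesoproterozoic (1600–1000), Neoproterozoic (1000–538.8), Paleozoic (538.8–251.902), Mesozoic (251.902–66).

2434 million years; Paleoproterozoic, Mesoproterozoic, Neoproterozoic, Paleozoic, Mesozoic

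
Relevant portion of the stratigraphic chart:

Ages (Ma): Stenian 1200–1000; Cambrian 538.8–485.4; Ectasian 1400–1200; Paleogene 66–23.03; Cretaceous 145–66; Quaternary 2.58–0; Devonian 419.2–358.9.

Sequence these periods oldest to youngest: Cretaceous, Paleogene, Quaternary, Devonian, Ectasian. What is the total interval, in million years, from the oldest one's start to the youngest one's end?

Ectasian, Devonian, Cretaceous, Paleogene, Quaternary; total span 1400 Myr

From the excerpt: Cretaceous 145–66; Paleogene 66–23.03; Quaternary 2.58–0; Devonian 419.2–358.9; Ectasian 1400–1200 (Ma).
Larger Ma is earlier, so the oldest is Ectasian and the youngest is Quaternary; oldest to youngest: Ectasian, Devonian, Cretaceous, Paleogene, Quaternary.
Oldest start 1400 minus youngest end 0 gives 1400 Myr overall.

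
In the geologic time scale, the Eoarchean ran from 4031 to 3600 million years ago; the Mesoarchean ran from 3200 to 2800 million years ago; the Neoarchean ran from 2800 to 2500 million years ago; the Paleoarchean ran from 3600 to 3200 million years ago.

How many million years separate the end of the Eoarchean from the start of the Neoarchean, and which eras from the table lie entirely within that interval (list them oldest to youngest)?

End of Eoarchean = 3600 Ma; start of Neoarchean = 2800 Ma.
Gap = 3600 − 2800 = 800 Myr.
Eras wholly inside 3600–2800 Ma: Paleoarchean (3600–3200), Mesoarchean (3200–2800).

800 million years; Paleoarchean, Mesoarchean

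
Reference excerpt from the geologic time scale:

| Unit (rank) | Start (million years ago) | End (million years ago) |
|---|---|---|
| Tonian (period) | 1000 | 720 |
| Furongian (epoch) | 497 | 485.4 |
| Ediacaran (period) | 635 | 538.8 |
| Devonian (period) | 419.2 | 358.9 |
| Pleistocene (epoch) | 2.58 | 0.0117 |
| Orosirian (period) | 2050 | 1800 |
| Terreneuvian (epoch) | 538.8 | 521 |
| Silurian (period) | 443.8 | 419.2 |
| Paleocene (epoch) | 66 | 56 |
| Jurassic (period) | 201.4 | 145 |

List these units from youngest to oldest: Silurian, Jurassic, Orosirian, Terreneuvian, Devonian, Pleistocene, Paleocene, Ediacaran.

Pleistocene, Paleocene, Jurassic, Devonian, Silurian, Terreneuvian, Ediacaran, Orosirian

Read off each span (Ma): Silurian 443.8–419.2; Jurassic 201.4–145; Orosirian 2050–1800; Terreneuvian 538.8–521; Devonian 419.2–358.9; Pleistocene 2.58–0.0117; Paleocene 66–56; Ediacaran 635–538.8.
Larger Ma is older, so oldest→youngest is Orosirian, Ediacaran, Terreneuvian, Silurian, Devonian, Jurassic, Paleocene, Pleistocene; reverse it for youngest→oldest.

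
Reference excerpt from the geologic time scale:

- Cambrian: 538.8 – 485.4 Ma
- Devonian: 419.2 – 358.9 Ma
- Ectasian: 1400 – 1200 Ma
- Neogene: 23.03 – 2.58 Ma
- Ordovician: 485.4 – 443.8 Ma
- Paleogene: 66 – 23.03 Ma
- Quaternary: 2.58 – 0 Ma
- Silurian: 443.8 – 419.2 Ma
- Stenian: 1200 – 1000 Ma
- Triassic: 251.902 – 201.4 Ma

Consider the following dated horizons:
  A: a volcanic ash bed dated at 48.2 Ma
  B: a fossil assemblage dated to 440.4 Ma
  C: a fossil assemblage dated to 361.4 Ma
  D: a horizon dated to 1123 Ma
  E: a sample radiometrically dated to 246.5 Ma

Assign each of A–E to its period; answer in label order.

Match each age against the start–end ranges in the excerpt: A = 48.2 Ma → Paleogene (66–23.03); B = 440.4 Ma → Silurian (443.8–419.2); C = 361.4 Ma → Devonian (419.2–358.9); D = 1123 Ma → Stenian (1200–1000); E = 246.5 Ma → Triassic (251.902–201.4).

A — Paleogene; B — Silurian; C — Devonian; D — Stenian; E — Triassic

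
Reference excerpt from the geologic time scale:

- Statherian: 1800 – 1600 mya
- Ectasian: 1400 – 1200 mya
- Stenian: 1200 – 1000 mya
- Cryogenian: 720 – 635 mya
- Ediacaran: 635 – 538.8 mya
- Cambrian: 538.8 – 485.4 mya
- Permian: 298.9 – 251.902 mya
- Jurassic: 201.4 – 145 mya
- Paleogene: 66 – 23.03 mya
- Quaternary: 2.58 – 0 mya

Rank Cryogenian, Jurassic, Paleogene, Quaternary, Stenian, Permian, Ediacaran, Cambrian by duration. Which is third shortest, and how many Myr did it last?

Permian, 46.998 million years

Start − end for each: Cryogenian 720 − 635 = 85; Jurassic 201.4 − 145 = 56.4; Paleogene 66 − 23.03 = 42.97; Quaternary 2.58 − 0 = 2.58; Stenian 1200 − 1000 = 200; Permian 298.9 − 251.902 = 46.998; Ediacaran 635 − 538.8 = 96.2; Cambrian 538.8 − 485.4 = 53.4.
Ranking these from shortest: Quaternary < Paleogene < Permian < Cambrian < Jurassic < Cryogenian < Ediacaran < Stenian.
Position 3 in that ranking is Permian, which lasted 46.998 Myr.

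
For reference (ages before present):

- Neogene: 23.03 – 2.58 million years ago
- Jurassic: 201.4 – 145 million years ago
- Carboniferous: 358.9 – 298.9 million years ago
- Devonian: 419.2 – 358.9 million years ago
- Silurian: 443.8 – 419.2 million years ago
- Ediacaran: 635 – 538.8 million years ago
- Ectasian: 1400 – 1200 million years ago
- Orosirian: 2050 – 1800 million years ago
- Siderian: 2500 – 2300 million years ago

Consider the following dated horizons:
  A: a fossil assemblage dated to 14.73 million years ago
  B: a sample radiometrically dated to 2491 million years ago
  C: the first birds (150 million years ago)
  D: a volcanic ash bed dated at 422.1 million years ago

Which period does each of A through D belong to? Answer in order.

Match each age against the start–end ranges in the excerpt: A = 14.73 Ma → Neogene (23.03–2.58); B = 2491 Ma → Siderian (2500–2300); C = 150 Ma → Jurassic (201.4–145); D = 422.1 Ma → Silurian (443.8–419.2).

A — Neogene; B — Siderian; C — Jurassic; D — Silurian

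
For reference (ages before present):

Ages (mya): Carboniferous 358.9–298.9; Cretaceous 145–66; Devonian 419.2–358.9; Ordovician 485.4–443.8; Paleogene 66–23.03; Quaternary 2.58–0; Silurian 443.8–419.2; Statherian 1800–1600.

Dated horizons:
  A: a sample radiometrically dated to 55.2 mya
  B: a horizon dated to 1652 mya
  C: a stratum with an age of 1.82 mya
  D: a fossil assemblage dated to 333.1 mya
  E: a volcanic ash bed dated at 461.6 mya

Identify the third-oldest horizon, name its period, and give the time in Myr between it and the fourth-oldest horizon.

D, in the Carboniferous; 277.9 million years to A

Larger Ma means older, so oldest first: B 1652 > E 461.6 > D 333.1 > A 55.2 > C 1.82.
Counting 3 along gives D (333.1 Ma); the excerpt puts that inside the Carboniferous, 358.9–298.9 Ma.
Next in line is A (55.2 Ma), and 333.1 − 55.2 = 277.9 Myr.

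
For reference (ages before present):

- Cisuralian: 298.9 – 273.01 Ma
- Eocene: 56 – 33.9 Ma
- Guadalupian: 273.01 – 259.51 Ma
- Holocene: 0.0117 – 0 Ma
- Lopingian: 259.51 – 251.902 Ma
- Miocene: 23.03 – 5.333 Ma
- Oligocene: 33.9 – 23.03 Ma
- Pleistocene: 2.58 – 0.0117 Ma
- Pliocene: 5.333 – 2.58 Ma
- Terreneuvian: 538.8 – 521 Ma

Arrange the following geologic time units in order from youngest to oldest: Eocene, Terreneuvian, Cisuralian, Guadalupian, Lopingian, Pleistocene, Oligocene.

Pleistocene → Oligocene → Eocene → Lopingian → Guadalupian → Cisuralian → Terreneuvian

The oldest of these is Terreneuvian (starts 538.8 Ma) and the youngest is Pleistocene (ends 0.0117 Ma).
In between, by decreasing start age: Cisuralian (298.9), Guadalupian (273.01), Lopingian (259.51), Eocene (56), Oligocene (33.9).
Listing youngest first means reversing that sequence.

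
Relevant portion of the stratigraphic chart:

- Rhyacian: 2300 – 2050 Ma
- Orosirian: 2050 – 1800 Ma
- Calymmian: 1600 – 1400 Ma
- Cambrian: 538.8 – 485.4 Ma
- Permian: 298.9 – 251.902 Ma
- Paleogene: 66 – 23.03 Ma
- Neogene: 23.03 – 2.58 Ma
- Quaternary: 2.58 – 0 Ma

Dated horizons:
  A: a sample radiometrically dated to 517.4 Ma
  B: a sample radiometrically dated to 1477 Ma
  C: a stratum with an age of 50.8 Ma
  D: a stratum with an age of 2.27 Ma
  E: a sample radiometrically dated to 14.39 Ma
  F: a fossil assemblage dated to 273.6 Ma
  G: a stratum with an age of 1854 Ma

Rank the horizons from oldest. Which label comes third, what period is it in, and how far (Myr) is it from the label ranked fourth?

A, in the Cambrian; 243.8 million years to F

Sorted oldest-first by Ma: G (1854), B (1477), A (517.4), F (273.6), C (50.8), E (14.39), D (2.27).
The third oldest is A at 517.4 Ma, which lies in 538.8–485.4 Ma: the Cambrian.
The fourth oldest is F at 273.6 Ma; separation = |517.4 − 273.6| = 243.8 Myr.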